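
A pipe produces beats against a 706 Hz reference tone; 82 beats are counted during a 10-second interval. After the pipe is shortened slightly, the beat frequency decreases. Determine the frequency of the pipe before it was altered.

Beat frequency = 82/10 = 8.2 Hz.
|f − 706| = 8.2, so the pipe was at either 697.8 Hz or 714.2 Hz.
A shorter pipe has a higher fundamental; the adjustment raises the pipe's frequency.
The beat rate fell, so the adjustment moved the pipe toward 706 Hz — it must have started below the reference.

697.8 Hz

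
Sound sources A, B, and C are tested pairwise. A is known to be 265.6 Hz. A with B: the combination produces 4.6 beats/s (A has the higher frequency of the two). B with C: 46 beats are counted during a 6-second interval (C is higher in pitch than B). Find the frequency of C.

B is below A, so f_B = 265.6 − 4.6 = 261 Hz.
B–C: Beat frequency = 46/6 = 7.6667 Hz.
C is above B, so f_C = 261 + 7.6667 = 268.6667 Hz.

268.6667 Hz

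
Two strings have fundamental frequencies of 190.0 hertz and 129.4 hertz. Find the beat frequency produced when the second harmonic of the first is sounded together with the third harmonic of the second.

8.2 Hz

Second harmonic of the first: 2·190.0 = 380.0 Hz.
Third harmonic of the second: 3·129.4 = 388.2 Hz.
f_beat = |380.0 − 388.2| = 8.2 Hz.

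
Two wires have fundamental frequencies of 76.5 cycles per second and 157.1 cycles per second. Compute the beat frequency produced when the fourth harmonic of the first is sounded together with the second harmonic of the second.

8.2 Hz

Fourth harmonic of the first: 4·76.5 = 306.0 Hz.
Second harmonic of the second: 2·157.1 = 314.2 Hz.
f_beat = |306.0 − 314.2| = 8.2 Hz.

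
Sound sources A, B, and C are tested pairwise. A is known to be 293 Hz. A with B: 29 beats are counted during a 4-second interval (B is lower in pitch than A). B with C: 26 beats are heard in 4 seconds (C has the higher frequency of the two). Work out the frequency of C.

292.25 Hz

A–B: Beat frequency = 29/4 = 7.25 Hz.
B is below A, so f_B = 293 − 7.25 = 285.75 Hz.
B–C: Beat frequency = 26/4 = 6.5 Hz.
C is above B, so f_C = 285.75 + 6.5 = 292.25 Hz.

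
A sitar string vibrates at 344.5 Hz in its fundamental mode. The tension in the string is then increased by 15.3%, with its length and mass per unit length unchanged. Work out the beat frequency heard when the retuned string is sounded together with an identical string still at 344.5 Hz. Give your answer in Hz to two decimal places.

For a string, f ∝ √T, so the new frequency is 344.5·√1.153 = 369.9167 Hz.
f_beat = |369.9167 − 344.5| = 25.42 Hz.

25.42 Hz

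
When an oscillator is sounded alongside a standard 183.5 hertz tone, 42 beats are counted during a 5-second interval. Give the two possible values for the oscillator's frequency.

175.1 Hz or 191.9 Hz

Beat frequency = 42/5 = 8.4 Hz.
|f − 183.5| = 8.4, so f = 183.5 ± 8.4.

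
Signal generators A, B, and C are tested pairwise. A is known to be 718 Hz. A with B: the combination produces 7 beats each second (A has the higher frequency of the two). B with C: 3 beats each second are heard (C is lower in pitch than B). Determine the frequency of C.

B is below A, so f_B = 718 − 7 = 711 Hz.
C is below B, so f_C = 711 − 3 = 708 Hz.

708 Hz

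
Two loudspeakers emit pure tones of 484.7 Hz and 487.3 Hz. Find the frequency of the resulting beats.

The beat frequency equals the magnitude of the frequency difference.
|484.7 − 487.3| = 2.6 Hz.

2.6 Hz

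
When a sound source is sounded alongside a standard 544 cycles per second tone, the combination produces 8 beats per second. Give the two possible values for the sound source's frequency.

|f − 544| = 8, so f = 544 ± 8.

536 Hz or 552 Hz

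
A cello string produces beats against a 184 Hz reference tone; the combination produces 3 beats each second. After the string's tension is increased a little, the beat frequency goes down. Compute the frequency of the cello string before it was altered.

|f − 184| = 3, so the cello string was at either 181 Hz or 187 Hz.
Higher tension means higher frequency; the adjustment raises the cello string's frequency.
The beat rate fell, so the adjustment moved the cello string toward 184 Hz — it must have started below the reference.

181 Hz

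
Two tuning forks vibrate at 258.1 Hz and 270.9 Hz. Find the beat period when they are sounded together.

0.078 s

f_beat = |258.1 − 270.9| = 12.8 Hz.
Beat period T = 1 / f_beat = 1 / 12.8 s.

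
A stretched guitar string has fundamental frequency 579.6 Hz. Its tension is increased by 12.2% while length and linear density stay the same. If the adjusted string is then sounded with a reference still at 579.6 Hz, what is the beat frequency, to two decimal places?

34.34 Hz

For a string, f ∝ √T, so the new frequency is 579.6·√1.122 = 613.9384 Hz.
f_beat = |613.9384 − 579.6| = 34.34 Hz.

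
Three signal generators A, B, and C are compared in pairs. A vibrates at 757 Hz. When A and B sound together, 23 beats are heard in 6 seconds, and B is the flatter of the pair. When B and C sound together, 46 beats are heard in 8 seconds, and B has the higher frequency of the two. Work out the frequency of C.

A–B: Beat frequency = 23/6 = 3.8333 Hz.
B is below A, so f_B = 757 − 3.8333 = 753.1667 Hz.
B–C: Beat frequency = 46/8 = 5.75 Hz.
C is below B, so f_C = 753.1667 − 5.75 = 747.4167 Hz.

747.4167 Hz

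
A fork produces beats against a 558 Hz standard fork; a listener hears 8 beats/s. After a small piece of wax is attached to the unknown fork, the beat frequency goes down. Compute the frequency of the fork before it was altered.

566 Hz

|f − 558| = 8, so the fork was at either 550 Hz or 566 Hz.
Loading a fork with wax lowers its frequency; the adjustment lowers the fork's frequency.
The beat rate fell, so the adjustment moved the fork toward 558 Hz — it must have started above the reference.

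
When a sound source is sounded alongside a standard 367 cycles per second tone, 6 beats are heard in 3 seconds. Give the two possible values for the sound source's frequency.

Beat frequency = 6/3 = 2 Hz.
|f − 367| = 2, so f = 367 ± 2.

365 Hz or 369 Hz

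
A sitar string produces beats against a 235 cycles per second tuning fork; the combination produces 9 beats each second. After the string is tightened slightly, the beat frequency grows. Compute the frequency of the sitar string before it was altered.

244 Hz

|f − 235| = 9, so the sitar string was at either 226 Hz or 244 Hz.
Increasing tension raises a string's frequency; the adjustment raises the sitar string's frequency.
The beat rate rose, so the adjustment moved the sitar string further from 235 Hz — it was already above the reference.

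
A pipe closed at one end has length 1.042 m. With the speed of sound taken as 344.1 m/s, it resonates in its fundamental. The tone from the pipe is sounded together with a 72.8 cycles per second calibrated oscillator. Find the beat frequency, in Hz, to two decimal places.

9.76 Hz

Closed pipe (odd harmonics): f_n = n·v/(4L) = 1·344.1/(4·1.042) = 82.5576 Hz.
f_beat = |82.5576 − 72.8| = 9.76 Hz.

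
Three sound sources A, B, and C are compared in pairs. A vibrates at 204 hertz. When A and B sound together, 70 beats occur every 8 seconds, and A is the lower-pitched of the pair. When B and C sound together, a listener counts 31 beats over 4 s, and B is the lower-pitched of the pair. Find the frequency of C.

220.5 Hz

A–B: Beat frequency = 70/8 = 8.75 Hz.
B is above A, so f_B = 204 + 8.75 = 212.75 Hz.
B–C: Beat frequency = 31/4 = 7.75 Hz.
C is above B, so f_C = 212.75 + 7.75 = 220.5 Hz.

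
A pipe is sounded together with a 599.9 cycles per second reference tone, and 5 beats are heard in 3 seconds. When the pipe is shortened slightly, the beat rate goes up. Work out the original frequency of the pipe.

601.5667 Hz

Beat frequency = 5/3 = 1.6667 Hz.
|f − 599.9| = 1.6667, so the pipe was at either 598.2333 Hz or 601.5667 Hz.
A shorter pipe has a higher fundamental; the adjustment raises the pipe's frequency.
The beat rate rose, so the adjustment moved the pipe further from 599.9 Hz — it was already above the reference.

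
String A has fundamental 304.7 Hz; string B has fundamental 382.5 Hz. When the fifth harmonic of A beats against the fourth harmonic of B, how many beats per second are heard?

Fifth harmonic of the first: 5·304.7 = 1523.5 Hz.
Fourth harmonic of the second: 4·382.5 = 1530.0 Hz.
f_beat = |1523.5 − 1530.0| = 6.5 Hz.

6.5 Hz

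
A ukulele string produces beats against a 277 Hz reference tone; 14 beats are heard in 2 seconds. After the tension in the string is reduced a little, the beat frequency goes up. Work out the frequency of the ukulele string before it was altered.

Beat frequency = 14/2 = 7 Hz.
|f − 277| = 7, so the ukulele string was at either 270 Hz or 284 Hz.
Lower tension means lower frequency; the adjustment lowers the ukulele string's frequency.
The beat rate rose, so the adjustment moved the ukulele string further from 277 Hz — it was already below the reference.

270 Hz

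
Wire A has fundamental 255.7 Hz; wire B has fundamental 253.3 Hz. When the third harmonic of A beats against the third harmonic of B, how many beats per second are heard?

Third harmonic of the first: 3·255.7 = 767.1 Hz.
Third harmonic of the second: 3·253.3 = 759.9 Hz.
f_beat = |767.1 − 759.9| = 7.2 Hz.

7.2 Hz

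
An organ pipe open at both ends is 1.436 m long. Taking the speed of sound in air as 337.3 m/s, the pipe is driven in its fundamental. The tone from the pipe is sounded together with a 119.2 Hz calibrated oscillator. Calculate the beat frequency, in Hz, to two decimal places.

Open pipe: f_n = n·v/(2L) = 1·337.3/(2·1.436) = 117.4443 Hz.
f_beat = |117.4443 − 119.2| = 1.76 Hz.

1.76 Hz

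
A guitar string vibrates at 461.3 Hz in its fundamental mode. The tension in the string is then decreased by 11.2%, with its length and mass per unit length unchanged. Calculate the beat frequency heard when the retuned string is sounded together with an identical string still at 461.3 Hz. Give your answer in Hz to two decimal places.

26.60 Hz

For a string, f ∝ √T, so the new frequency is 461.3·√0.888 = 434.7003 Hz.
f_beat = |434.7003 − 461.3| = 26.60 Hz.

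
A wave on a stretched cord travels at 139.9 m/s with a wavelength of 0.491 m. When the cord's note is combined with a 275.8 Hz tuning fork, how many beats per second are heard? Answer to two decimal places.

Source frequency f = v/λ = 139.9/0.491 = 284.9287 Hz.
f_beat = |284.9287 − 275.8| = 9.13 Hz.

9.13 Hz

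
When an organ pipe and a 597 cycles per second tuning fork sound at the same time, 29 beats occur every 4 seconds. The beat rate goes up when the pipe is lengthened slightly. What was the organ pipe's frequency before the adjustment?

Beat frequency = 29/4 = 7.25 Hz.
|f − 597| = 7.25, so the organ pipe was at either 589.75 Hz or 604.25 Hz.
A longer pipe has a lower fundamental; the adjustment lowers the organ pipe's frequency.
The beat rate rose, so the adjustment moved the organ pipe further from 597 Hz — it was already below the reference.

589.75 Hz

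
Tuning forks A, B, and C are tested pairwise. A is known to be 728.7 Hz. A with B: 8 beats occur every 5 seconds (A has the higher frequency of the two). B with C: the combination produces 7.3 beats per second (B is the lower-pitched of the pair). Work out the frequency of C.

A–B: Beat frequency = 8/5 = 1.6 Hz.
B is below A, so f_B = 728.7 − 1.6 = 727.1 Hz.
C is above B, so f_C = 727.1 + 7.3 = 734.4 Hz.

734.4 Hz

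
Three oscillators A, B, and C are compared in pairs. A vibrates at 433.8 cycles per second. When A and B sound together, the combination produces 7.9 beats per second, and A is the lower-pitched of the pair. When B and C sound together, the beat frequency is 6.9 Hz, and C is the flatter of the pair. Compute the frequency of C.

B is above A, so f_B = 433.8 + 7.9 = 441.7 Hz.
C is below B, so f_C = 441.7 − 6.9 = 434.8 Hz.

434.8 Hz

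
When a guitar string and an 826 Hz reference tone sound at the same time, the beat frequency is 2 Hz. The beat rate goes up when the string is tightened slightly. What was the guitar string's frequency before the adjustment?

828 Hz

|f − 826| = 2, so the guitar string was at either 824 Hz or 828 Hz.
Increasing tension raises a string's frequency; the adjustment raises the guitar string's frequency.
The beat rate rose, so the adjustment moved the guitar string further from 826 Hz — it was already above the reference.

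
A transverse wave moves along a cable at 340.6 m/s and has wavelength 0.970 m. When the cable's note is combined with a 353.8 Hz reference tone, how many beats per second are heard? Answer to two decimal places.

Source frequency f = v/λ = 340.6/0.970 = 351.1340 Hz.
f_beat = |351.1340 − 353.8| = 2.67 Hz.

2.67 Hz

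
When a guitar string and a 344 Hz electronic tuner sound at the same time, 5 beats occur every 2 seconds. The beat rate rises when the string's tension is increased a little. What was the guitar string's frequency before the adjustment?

Beat frequency = 5/2 = 2.5 Hz.
|f − 344| = 2.5, so the guitar string was at either 341.5 Hz or 346.5 Hz.
Higher tension means higher frequency; the adjustment raises the guitar string's frequency.
The beat rate rose, so the adjustment moved the guitar string further from 344 Hz — it was already above the reference.

346.5 Hz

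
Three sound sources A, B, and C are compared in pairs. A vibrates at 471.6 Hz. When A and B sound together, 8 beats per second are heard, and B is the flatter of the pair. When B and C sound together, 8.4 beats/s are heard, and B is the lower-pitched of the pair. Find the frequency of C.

472 Hz

B is below A, so f_B = 471.6 − 8 = 463.6 Hz.
C is above B, so f_C = 463.6 + 8.4 = 472 Hz.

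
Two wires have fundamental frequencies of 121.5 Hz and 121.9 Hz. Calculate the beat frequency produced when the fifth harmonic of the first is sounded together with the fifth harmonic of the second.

2.0 Hz

Fifth harmonic of the first: 5·121.5 = 607.5 Hz.
Fifth harmonic of the second: 5·121.9 = 609.5 Hz.
f_beat = |607.5 − 609.5| = 2.0 Hz.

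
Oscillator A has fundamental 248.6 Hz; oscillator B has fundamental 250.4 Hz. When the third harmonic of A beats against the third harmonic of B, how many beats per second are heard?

5.4 Hz

Third harmonic of the first: 3·248.6 = 745.8 Hz.
Third harmonic of the second: 3·250.4 = 751.2 Hz.
f_beat = |745.8 − 751.2| = 5.4 Hz.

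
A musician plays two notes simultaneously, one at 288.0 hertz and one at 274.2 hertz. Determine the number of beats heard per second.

13.8 Hz

Beats arise from superposition of two nearby frequencies; the beat rate is |f₁ − f₂|.
|288.0 − 274.2| = 13.8 Hz.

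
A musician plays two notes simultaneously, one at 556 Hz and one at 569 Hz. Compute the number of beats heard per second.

13 Hz

f_beat = |f₁ − f₂|.
|556 − 569| = 13 Hz.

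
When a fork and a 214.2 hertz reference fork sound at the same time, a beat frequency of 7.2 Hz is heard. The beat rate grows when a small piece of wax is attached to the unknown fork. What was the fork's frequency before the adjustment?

207 Hz

|f − 214.2| = 7.2, so the fork was at either 207 Hz or 221.4 Hz.
Loading a fork with wax lowers its frequency; the adjustment lowers the fork's frequency.
The beat rate rose, so the adjustment moved the fork further from 214.2 Hz — it was already below the reference.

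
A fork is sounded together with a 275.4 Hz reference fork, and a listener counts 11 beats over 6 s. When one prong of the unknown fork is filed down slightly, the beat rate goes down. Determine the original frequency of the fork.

273.5667 Hz

Beat frequency = 11/6 = 1.8333 Hz.
|f − 275.4| = 1.8333, so the fork was at either 273.5667 Hz or 277.2333 Hz.
Filing a prong removes mass and raises the fork's frequency; the adjustment raises the fork's frequency.
The beat rate fell, so the adjustment moved the fork toward 275.4 Hz — it must have started below the reference.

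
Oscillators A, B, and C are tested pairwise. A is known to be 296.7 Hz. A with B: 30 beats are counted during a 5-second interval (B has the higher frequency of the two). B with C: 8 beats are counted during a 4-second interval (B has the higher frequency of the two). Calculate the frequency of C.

A–B: Beat frequency = 30/5 = 6 Hz.
B is above A, so f_B = 296.7 + 6 = 302.7 Hz.
B–C: Beat frequency = 8/4 = 2 Hz.
C is below B, so f_C = 302.7 − 2 = 300.7 Hz.

300.7 Hz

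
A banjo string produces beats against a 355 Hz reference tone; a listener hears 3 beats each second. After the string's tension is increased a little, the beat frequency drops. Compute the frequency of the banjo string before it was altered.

|f − 355| = 3, so the banjo string was at either 352 Hz or 358 Hz.
Higher tension means higher frequency; the adjustment raises the banjo string's frequency.
The beat rate fell, so the adjustment moved the banjo string toward 355 Hz — it must have started below the reference.

352 Hz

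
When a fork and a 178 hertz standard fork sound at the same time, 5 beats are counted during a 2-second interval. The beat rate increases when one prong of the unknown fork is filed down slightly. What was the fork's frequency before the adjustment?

180.5 Hz

Beat frequency = 5/2 = 2.5 Hz.
|f − 178| = 2.5, so the fork was at either 175.5 Hz or 180.5 Hz.
Filing a prong removes mass and raises the fork's frequency; the adjustment raises the fork's frequency.
The beat rate rose, so the adjustment moved the fork further from 178 Hz — it was already above the reference.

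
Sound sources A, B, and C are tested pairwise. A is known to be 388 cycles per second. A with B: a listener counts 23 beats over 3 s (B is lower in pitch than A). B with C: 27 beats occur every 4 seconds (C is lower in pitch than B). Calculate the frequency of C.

373.5833 Hz

A–B: Beat frequency = 23/3 = 7.6667 Hz.
B is below A, so f_B = 388 − 7.6667 = 380.3333 Hz.
B–C: Beat frequency = 27/4 = 6.75 Hz.
C is below B, so f_C = 380.3333 − 6.75 = 373.5833 Hz.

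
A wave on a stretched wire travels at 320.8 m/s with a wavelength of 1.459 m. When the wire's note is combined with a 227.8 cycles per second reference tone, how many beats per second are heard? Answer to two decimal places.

7.92 Hz

Source frequency f = v/λ = 320.8/1.459 = 219.8766 Hz.
f_beat = |219.8766 − 227.8| = 7.92 Hz.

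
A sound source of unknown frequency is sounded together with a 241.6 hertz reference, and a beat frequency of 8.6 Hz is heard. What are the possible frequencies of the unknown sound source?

|f − 241.6| = 8.6, so f = 241.6 ± 8.6.

233 Hz or 250.2 Hz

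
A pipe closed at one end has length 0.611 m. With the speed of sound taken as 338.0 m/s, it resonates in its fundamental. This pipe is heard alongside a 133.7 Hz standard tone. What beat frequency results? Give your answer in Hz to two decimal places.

Closed pipe (odd harmonics): f_n = n·v/(4L) = 1·338.0/(4·0.611) = 138.2979 Hz.
f_beat = |138.2979 − 133.7| = 4.60 Hz.

4.60 Hz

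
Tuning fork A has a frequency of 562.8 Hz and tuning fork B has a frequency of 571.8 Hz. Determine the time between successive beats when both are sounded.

f_beat = |562.8 − 571.8| = 9 Hz.
Beat period T = 1 / f_beat = 1 / 9 s.

0.111 s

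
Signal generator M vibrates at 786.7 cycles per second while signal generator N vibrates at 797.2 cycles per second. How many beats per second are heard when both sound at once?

Beats arise from superposition of two nearby frequencies; the beat rate is |f₁ − f₂|.
|786.7 − 797.2| = 10.5 Hz.

10.5 Hz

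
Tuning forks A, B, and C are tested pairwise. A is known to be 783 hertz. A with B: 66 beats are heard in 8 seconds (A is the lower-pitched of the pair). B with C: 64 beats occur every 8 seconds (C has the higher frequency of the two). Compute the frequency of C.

A–B: Beat frequency = 66/8 = 8.25 Hz.
B is above A, so f_B = 783 + 8.25 = 791.25 Hz.
B–C: Beat frequency = 64/8 = 8 Hz.
C is above B, so f_C = 791.25 + 8 = 799.25 Hz.

799.25 Hz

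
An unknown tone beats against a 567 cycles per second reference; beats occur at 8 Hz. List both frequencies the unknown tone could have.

559 Hz or 575 Hz

|f − 567| = 8, so f = 567 ± 8.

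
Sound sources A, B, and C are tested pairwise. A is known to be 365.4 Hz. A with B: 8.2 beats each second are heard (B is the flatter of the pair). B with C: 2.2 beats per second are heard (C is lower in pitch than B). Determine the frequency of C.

B is below A, so f_B = 365.4 − 8.2 = 357.2 Hz.
C is below B, so f_C = 357.2 − 2.2 = 355 Hz.

355 Hz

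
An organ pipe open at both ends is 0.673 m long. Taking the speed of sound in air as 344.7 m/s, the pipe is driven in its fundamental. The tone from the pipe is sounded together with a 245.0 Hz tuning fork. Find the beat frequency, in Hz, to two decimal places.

Open pipe: f_n = n·v/(2L) = 1·344.7/(2·0.673) = 256.0921 Hz.
f_beat = |256.0921 − 245.0| = 11.09 Hz.

11.09 Hz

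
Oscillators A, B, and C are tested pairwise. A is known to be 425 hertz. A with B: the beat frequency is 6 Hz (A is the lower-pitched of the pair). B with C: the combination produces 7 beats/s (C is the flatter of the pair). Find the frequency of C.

B is above A, so f_B = 425 + 6 = 431 Hz.
C is below B, so f_C = 431 − 7 = 424 Hz.

424 Hz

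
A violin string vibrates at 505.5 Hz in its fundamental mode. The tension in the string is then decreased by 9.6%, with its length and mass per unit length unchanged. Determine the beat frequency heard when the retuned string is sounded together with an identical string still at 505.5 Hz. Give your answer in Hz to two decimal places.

For a string, f ∝ √T, so the new frequency is 505.5·√0.904 = 480.6239 Hz.
f_beat = |480.6239 − 505.5| = 24.88 Hz.

24.88 Hz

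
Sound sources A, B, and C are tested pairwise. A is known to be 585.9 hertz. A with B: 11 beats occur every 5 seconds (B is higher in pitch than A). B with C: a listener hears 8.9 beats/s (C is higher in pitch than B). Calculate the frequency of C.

597 Hz

A–B: Beat frequency = 11/5 = 2.2 Hz.
B is above A, so f_B = 585.9 + 2.2 = 588.1 Hz.
C is above B, so f_C = 588.1 + 8.9 = 597 Hz.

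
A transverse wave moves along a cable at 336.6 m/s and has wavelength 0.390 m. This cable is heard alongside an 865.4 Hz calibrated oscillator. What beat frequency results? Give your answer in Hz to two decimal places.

2.32 Hz

Source frequency f = v/λ = 336.6/0.390 = 863.0769 Hz.
f_beat = |863.0769 − 865.4| = 2.32 Hz.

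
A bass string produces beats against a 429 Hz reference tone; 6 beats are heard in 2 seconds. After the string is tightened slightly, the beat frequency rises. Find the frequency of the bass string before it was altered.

Beat frequency = 6/2 = 3 Hz.
|f − 429| = 3, so the bass string was at either 426 Hz or 432 Hz.
Increasing tension raises a string's frequency; the adjustment raises the bass string's frequency.
The beat rate rose, so the adjustment moved the bass string further from 429 Hz — it was already above the reference.

432 Hz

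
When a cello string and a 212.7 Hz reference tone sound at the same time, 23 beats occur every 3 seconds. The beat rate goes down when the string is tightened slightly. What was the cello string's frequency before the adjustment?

Beat frequency = 23/3 = 7.6667 Hz.
|f − 212.7| = 7.6667, so the cello string was at either 205.0333 Hz or 220.3667 Hz.
Increasing tension raises a string's frequency; the adjustment raises the cello string's frequency.
The beat rate fell, so the adjustment moved the cello string toward 212.7 Hz — it must have started below the reference.

205.0333 Hz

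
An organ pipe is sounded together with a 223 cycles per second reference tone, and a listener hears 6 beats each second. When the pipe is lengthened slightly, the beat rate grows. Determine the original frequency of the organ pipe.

217 Hz

|f − 223| = 6, so the organ pipe was at either 217 Hz or 229 Hz.
A longer pipe has a lower fundamental; the adjustment lowers the organ pipe's frequency.
The beat rate rose, so the adjustment moved the organ pipe further from 223 Hz — it was already below the reference.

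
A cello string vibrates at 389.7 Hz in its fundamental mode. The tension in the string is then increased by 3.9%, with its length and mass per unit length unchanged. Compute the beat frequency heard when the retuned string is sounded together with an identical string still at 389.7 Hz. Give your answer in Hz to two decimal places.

For a string, f ∝ √T, so the new frequency is 389.7·√1.039 = 397.2265 Hz.
f_beat = |397.2265 − 389.7| = 7.53 Hz.

7.53 Hz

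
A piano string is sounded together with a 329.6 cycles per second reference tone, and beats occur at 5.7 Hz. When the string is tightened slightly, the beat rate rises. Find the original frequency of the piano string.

335.3 Hz

|f − 329.6| = 5.7, so the piano string was at either 323.9 Hz or 335.3 Hz.
Increasing tension raises a string's frequency; the adjustment raises the piano string's frequency.
The beat rate rose, so the adjustment moved the piano string further from 329.6 Hz — it was already above the reference.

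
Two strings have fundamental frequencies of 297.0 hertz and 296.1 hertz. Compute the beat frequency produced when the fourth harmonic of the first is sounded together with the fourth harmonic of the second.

3.6 Hz

Fourth harmonic of the first: 4·297.0 = 1188.0 Hz.
Fourth harmonic of the second: 4·296.1 = 1184.4 Hz.
f_beat = |1188.0 − 1184.4| = 3.6 Hz.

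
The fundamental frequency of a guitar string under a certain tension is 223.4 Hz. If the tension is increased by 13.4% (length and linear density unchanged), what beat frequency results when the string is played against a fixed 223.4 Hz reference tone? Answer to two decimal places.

For a string, f ∝ √T, so the new frequency is 223.4·√1.134 = 237.8974 Hz.
f_beat = |237.8974 − 223.4| = 14.50 Hz.

14.50 Hz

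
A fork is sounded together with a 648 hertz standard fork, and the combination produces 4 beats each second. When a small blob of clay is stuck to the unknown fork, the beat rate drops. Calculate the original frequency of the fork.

|f − 648| = 4, so the fork was at either 644 Hz or 652 Hz.
Adding mass to a fork lowers its frequency; the adjustment lowers the fork's frequency.
The beat rate fell, so the adjustment moved the fork toward 648 Hz — it must have started above the reference.

652 Hz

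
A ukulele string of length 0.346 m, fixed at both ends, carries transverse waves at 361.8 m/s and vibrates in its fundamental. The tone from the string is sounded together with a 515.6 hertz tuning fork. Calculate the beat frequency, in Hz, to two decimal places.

For a string fixed at both ends, f_n = n·v/(2L) = 1·361.8/(2·0.346) = 522.8324 Hz.
f_beat = |522.8324 − 515.6| = 7.23 Hz.

7.23 Hz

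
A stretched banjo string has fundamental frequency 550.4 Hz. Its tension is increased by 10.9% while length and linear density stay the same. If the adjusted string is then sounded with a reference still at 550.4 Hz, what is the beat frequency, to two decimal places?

For a string, f ∝ √T, so the new frequency is 550.4·√1.109 = 579.6211 Hz.
f_beat = |579.6211 − 550.4| = 29.22 Hz.

29.22 Hz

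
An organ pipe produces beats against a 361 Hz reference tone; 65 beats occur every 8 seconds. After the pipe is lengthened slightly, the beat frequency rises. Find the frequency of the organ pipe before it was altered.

352.875 Hz

Beat frequency = 65/8 = 8.125 Hz.
|f − 361| = 8.125, so the organ pipe was at either 352.875 Hz or 369.125 Hz.
A longer pipe has a lower fundamental; the adjustment lowers the organ pipe's frequency.
The beat rate rose, so the adjustment moved the organ pipe further from 361 Hz — it was already below the reference.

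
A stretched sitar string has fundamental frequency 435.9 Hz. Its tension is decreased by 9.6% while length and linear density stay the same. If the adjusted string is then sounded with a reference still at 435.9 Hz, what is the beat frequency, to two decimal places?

21.45 Hz

For a string, f ∝ √T, so the new frequency is 435.9·√0.904 = 414.4490 Hz.
f_beat = |414.4490 − 435.9| = 21.45 Hz.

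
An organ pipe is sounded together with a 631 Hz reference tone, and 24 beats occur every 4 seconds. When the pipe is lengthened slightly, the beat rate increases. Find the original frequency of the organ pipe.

625 Hz

Beat frequency = 24/4 = 6 Hz.
|f − 631| = 6, so the organ pipe was at either 625 Hz or 637 Hz.
A longer pipe has a lower fundamental; the adjustment lowers the organ pipe's frequency.
The beat rate rose, so the adjustment moved the organ pipe further from 631 Hz — it was already below the reference.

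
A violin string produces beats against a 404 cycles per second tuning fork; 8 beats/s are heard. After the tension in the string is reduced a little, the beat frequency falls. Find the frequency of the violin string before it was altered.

|f − 404| = 8, so the violin string was at either 396 Hz or 412 Hz.
Lower tension means lower frequency; the adjustment lowers the violin string's frequency.
The beat rate fell, so the adjustment moved the violin string toward 404 Hz — it must have started above the reference.

412 Hz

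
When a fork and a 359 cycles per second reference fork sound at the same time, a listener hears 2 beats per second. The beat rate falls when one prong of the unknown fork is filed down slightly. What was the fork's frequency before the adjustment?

357 Hz

|f − 359| = 2, so the fork was at either 357 Hz or 361 Hz.
Filing a prong removes mass and raises the fork's frequency; the adjustment raises the fork's frequency.
The beat rate fell, so the adjustment moved the fork toward 359 Hz — it must have started below the reference.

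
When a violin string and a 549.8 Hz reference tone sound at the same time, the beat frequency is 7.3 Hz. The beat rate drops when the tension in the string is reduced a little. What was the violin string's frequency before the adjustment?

557.1 Hz

|f − 549.8| = 7.3, so the violin string was at either 542.5 Hz or 557.1 Hz.
Lower tension means lower frequency; the adjustment lowers the violin string's frequency.
The beat rate fell, so the adjustment moved the violin string toward 549.8 Hz — it must have started above the reference.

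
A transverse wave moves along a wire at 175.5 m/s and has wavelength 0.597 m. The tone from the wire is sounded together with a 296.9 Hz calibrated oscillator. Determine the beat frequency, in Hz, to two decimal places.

2.93 Hz

Source frequency f = v/λ = 175.5/0.597 = 293.9698 Hz.
f_beat = |293.9698 − 296.9| = 2.93 Hz.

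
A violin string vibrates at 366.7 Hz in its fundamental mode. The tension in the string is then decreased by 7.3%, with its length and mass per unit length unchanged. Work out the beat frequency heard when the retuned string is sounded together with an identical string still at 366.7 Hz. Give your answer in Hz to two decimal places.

13.64 Hz

For a string, f ∝ √T, so the new frequency is 366.7·√0.927 = 353.0618 Hz.
f_beat = |353.0618 − 366.7| = 13.64 Hz.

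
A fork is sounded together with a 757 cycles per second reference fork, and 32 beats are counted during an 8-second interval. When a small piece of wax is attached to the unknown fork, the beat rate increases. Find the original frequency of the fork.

Beat frequency = 32/8 = 4 Hz.
|f − 757| = 4, so the fork was at either 753 Hz or 761 Hz.
Loading a fork with wax lowers its frequency; the adjustment lowers the fork's frequency.
The beat rate rose, so the adjustment moved the fork further from 757 Hz — it was already below the reference.

753 Hz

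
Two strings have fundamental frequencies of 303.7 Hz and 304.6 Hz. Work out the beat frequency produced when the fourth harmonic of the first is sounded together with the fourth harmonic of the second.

3.6 Hz

Fourth harmonic of the first: 4·303.7 = 1214.8 Hz.
Fourth harmonic of the second: 4·304.6 = 1218.4 Hz.
f_beat = |1214.8 − 1218.4| = 3.6 Hz.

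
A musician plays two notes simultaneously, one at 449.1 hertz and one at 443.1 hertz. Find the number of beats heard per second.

6 Hz

f_beat = |f₁ − f₂|.
|449.1 − 443.1| = 6 Hz.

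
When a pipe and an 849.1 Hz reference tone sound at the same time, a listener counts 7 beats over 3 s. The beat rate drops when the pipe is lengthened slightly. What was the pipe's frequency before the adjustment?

851.4333 Hz

Beat frequency = 7/3 = 2.3333 Hz.
|f − 849.1| = 2.3333, so the pipe was at either 846.7667 Hz or 851.4333 Hz.
A longer pipe has a lower fundamental; the adjustment lowers the pipe's frequency.
The beat rate fell, so the adjustment moved the pipe toward 849.1 Hz — it must have started above the reference.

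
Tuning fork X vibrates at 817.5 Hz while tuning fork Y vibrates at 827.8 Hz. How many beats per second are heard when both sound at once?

f_beat = |f₁ − f₂|.
|817.5 − 827.8| = 10.3 Hz.

10.3 Hz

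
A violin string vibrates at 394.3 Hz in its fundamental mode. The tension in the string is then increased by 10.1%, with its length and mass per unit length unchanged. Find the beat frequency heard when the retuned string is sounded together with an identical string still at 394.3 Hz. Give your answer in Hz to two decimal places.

For a string, f ∝ √T, so the new frequency is 394.3·√1.101 = 413.7333 Hz.
f_beat = |413.7333 − 394.3| = 19.43 Hz.

19.43 Hz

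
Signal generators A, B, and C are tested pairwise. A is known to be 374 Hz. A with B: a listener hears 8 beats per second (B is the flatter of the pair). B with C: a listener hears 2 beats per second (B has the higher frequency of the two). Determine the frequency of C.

364 Hz

B is below A, so f_B = 374 − 8 = 366 Hz.
C is below B, so f_C = 366 − 2 = 364 Hz.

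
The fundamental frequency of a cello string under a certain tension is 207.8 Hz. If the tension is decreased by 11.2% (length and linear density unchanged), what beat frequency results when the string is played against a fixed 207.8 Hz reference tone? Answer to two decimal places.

For a string, f ∝ √T, so the new frequency is 207.8·√0.888 = 195.8177 Hz.
f_beat = |195.8177 − 207.8| = 11.98 Hz.

11.98 Hz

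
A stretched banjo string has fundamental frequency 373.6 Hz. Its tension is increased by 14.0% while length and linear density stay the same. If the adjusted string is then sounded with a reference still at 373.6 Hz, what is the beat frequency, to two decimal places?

25.30 Hz

For a string, f ∝ √T, so the new frequency is 373.6·√1.140 = 398.8956 Hz.
f_beat = |398.8956 − 373.6| = 25.30 Hz.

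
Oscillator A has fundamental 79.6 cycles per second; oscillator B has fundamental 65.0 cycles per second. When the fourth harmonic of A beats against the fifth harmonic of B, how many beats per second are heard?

6.6 Hz

Fourth harmonic of the first: 4·79.6 = 318.4 Hz.
Fifth harmonic of the second: 5·65.0 = 325.0 Hz.
f_beat = |318.4 − 325.0| = 6.6 Hz.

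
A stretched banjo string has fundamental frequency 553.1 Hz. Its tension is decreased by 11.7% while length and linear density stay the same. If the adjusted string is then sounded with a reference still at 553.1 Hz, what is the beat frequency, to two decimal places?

For a string, f ∝ √T, so the new frequency is 553.1·√0.883 = 519.7374 Hz.
f_beat = |519.7374 − 553.1| = 33.36 Hz.

33.36 Hz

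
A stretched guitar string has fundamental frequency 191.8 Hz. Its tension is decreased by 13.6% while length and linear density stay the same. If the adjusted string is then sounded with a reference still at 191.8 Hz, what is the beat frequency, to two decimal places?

13.52 Hz

For a string, f ∝ √T, so the new frequency is 191.8·√0.864 = 178.2812 Hz.
f_beat = |178.2812 − 191.8| = 13.52 Hz.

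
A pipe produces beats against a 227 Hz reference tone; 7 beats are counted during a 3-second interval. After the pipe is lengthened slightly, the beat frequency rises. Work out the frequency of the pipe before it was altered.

Beat frequency = 7/3 = 2.3333 Hz.
|f − 227| = 2.3333, so the pipe was at either 224.6667 Hz or 229.3333 Hz.
A longer pipe has a lower fundamental; the adjustment lowers the pipe's frequency.
The beat rate rose, so the adjustment moved the pipe further from 227 Hz — it was already below the reference.

224.6667 Hz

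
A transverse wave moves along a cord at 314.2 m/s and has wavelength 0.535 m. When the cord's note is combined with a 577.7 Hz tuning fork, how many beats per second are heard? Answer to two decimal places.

Source frequency f = v/λ = 314.2/0.535 = 587.2897 Hz.
f_beat = |587.2897 − 577.7| = 9.59 Hz.

9.59 Hz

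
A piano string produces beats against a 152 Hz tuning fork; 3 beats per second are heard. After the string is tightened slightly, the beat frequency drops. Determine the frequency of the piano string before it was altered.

149 Hz

|f − 152| = 3, so the piano string was at either 149 Hz or 155 Hz.
Increasing tension raises a string's frequency; the adjustment raises the piano string's frequency.
The beat rate fell, so the adjustment moved the piano string toward 152 Hz — it must have started below the reference.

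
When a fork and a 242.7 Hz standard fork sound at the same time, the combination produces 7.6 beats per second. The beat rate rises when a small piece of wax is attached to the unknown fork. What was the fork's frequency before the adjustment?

235.1 Hz

|f − 242.7| = 7.6, so the fork was at either 235.1 Hz or 250.3 Hz.
Loading a fork with wax lowers its frequency; the adjustment lowers the fork's frequency.
The beat rate rose, so the adjustment moved the fork further from 242.7 Hz — it was already below the reference.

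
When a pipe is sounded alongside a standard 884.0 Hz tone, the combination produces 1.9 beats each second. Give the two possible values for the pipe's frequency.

882.1 Hz or 885.9 Hz

|f − 884.0| = 1.9, so f = 884.0 ± 1.9.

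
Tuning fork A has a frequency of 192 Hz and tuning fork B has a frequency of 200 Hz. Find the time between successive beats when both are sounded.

f_beat = |192 − 200| = 8 Hz.
Beat period T = 1 / f_beat = 1 / 8 s.

0.125 s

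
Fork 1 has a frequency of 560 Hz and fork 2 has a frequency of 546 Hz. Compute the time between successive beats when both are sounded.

0.071 s

f_beat = |560 − 546| = 14 Hz.
Beat period T = 1 / f_beat = 1 / 14 s.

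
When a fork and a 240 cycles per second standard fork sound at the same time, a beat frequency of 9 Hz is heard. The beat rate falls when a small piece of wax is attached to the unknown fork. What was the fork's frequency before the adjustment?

249 Hz

|f − 240| = 9, so the fork was at either 231 Hz or 249 Hz.
Loading a fork with wax lowers its frequency; the adjustment lowers the fork's frequency.
The beat rate fell, so the adjustment moved the fork toward 240 Hz — it must have started above the reference.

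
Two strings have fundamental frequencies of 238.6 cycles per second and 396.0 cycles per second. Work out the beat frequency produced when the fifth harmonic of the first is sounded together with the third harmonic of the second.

5.0 Hz

Fifth harmonic of the first: 5·238.6 = 1193.0 Hz.
Third harmonic of the second: 3·396.0 = 1188.0 Hz.
f_beat = |1193.0 − 1188.0| = 5.0 Hz.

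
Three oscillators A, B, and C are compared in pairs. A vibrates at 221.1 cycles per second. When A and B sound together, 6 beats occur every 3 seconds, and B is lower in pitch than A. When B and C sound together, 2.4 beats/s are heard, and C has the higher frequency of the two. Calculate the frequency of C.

A–B: Beat frequency = 6/3 = 2 Hz.
B is below A, so f_B = 221.1 − 2 = 219.1 Hz.
C is above B, so f_C = 219.1 + 2.4 = 221.5 Hz.

221.5 Hz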